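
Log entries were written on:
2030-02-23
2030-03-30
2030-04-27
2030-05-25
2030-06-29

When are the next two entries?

2030-07-27, 2030-08-31

All Saturdays; the gaps (35, 28, 28, 35) vary with month length.
This is the last Saturday of each month.
Last Saturday of July 2030: 2030-07-27.
Last Saturday of August 2030: 2030-08-31.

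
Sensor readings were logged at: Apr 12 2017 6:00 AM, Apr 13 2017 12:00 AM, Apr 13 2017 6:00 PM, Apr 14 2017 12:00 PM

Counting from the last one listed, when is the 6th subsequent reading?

Apr 19 2017 12:00 AM

Gaps: 18, 18, 18 hours — each event is 18 hours after the previous one.
Apr 14 2017 12:00 PM + 18 h = Apr 15 2017 6:00 AM.
Apr 15 2017 6:00 AM + 18 h = Apr 16 2017 12:00 AM.
Apr 16 2017 12:00 AM + 18 h = Apr 16 2017 6:00 PM.
Apr 16 2017 6:00 PM + 18 h = Apr 17 2017 12:00 PM.
Apr 17 2017 12:00 PM + 18 h = Apr 18 2017 6:00 AM.
Apr 18 2017 6:00 AM + 18 h = Apr 19 2017 12:00 AM.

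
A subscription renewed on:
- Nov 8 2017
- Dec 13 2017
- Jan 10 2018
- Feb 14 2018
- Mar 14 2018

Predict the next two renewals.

All dates are Wednesdays, 35, 28, 35, 28 days apart.
Specifically, the 2nd Wednesday of each month.
April 2018 — 2nd Wednesday is Apr 11 2018.
2nd Wednesday of May 2018: May 9 2018.

Apr 11 2018, May 9 2018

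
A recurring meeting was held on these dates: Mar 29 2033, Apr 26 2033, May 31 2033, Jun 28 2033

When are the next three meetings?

All Tuesdays; the gaps (28, 35, 28) vary with month length.
This is the last Tuesday of each month.
Last Tuesday of July 2033: Jul 26 2033.
August 2033 ends with Tuesday Aug 30 2033.
September 2033 ends with Tuesday Sep 27 2033.

Jul 26 2033, Aug 30 2033, Sep 27 2033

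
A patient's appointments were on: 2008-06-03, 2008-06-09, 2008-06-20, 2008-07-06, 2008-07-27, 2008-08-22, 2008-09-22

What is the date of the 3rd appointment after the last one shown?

2009-01-23

Intervals are 6, 11, 16, 21, 26, 31 days — an arithmetic progression with common difference 5.
Next gap: 36 days. 2008-09-22 + 36 days = 2008-10-28.
Next gap: 41 days. 2008-10-28 + 41 days = 2008-12-08.
Next gap: 46 days. 2008-12-08 + 46 days = 2009-01-23.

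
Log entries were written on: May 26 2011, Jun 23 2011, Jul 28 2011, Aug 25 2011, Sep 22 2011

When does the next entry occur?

Oct 27 2011

These are Thursdays at 28- or 35-day spacing (28, 35, 28, 28).
The pattern: 4th Thursday of the month.
4th Thursday of October 2011: Oct 27 2011.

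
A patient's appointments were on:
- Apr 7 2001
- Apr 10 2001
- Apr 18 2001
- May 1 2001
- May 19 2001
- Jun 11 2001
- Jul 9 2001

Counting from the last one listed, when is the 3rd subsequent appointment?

Oct 31 2001

Gaps: 3, 8, 13, 18, 23, 28 days — each gap is 5 larger than the previous one.
Next gap: 33 days. Jul 9 2001 + 33 days = Aug 11 2001.
Next gap: 38 days. Aug 11 2001 + 38 days = Sep 18 2001.
Next gap: 43 days. Sep 18 2001 + 43 days = Oct 31 2001.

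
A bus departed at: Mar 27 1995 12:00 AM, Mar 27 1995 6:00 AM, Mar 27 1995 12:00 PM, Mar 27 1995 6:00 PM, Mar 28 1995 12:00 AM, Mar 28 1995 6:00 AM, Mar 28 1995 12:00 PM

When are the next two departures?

The interval is a steady 6 hours (6, 6, 6, 6, 6, 6).
Mar 28 1995 12:00 PM + 6 h = Mar 28 1995 6:00 PM.
Mar 28 1995 6:00 PM + 6 h = Mar 29 1995 12:00 AM.

Mar 28 1995 6:00 PM, Mar 29 1995 12:00 AM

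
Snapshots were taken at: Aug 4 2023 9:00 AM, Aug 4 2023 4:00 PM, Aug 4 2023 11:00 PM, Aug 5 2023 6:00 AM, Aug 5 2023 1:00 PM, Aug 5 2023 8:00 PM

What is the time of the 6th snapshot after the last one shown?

Aug 7 2023 2:00 PM

Gaps: 7, 7, 7, 7, 7 hours — each event is 7 hours after the previous one.
Aug 5 2023 8:00 PM + 7 h = Aug 6 2023 3:00 AM.
Aug 6 2023 3:00 AM + 7 h = Aug 6 2023 10:00 AM.
Aug 6 2023 10:00 AM + 7 h = Aug 6 2023 5:00 PM.
Aug 6 2023 5:00 PM + 7 h = Aug 7 2023 12:00 AM.
Aug 7 2023 12:00 AM + 7 h = Aug 7 2023 7:00 AM.
Aug 7 2023 7:00 AM + 7 h = Aug 7 2023 2:00 PM.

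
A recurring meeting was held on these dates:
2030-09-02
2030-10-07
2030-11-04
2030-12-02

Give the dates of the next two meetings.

These are Mondays at 28- or 35-day spacing (35, 28, 28).
The pattern: 1st Monday of the month.
January 2031 — 1st Monday is 2031-01-06.
February 2031 — 1st Monday is 2031-02-03.

2031-01-06, 2031-02-03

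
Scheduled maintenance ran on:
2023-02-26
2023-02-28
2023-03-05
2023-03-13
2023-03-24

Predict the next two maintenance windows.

2023-04-07, 2023-04-24

Gaps: 2, 5, 8, 11 days — each gap is 3 larger than the previous one.
Next gap: 14 days. 2023-03-24 + 14 days = 2023-04-07.
Next gap: 17 days. 2023-04-07 + 17 days = 2023-04-24.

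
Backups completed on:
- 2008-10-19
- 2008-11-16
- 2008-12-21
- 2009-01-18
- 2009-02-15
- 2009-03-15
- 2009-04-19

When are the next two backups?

2009-05-17, 2009-06-21

Gaps: 28, 35, 28, 28, 28, 35 days — a mix of 28 and 35. Every date is a Sunday.
Each is the 3rd Sunday of its month.
3rd Sunday of May 2009: 2009-05-17.
June 2009 — 3rd Sunday is 2009-06-21.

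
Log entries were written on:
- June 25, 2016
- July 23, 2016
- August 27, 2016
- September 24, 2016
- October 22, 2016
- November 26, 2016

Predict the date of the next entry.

December 24, 2016

These are Saturdays at 28- or 35-day spacing (28, 35, 28, 28, 35).
The pattern: 4th Saturday of the month.
4th Saturday of December 2016: December 24, 2016.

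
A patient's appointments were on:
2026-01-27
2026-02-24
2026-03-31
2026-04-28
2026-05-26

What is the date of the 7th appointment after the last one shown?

These are Tuesdays with 28, 35, 28, 28-day gaps.
Each is the final Tuesday of its month — 2026-03-31 is past the 28th, so '4th Tuesday' doesn't fit.
Last Tuesday of June 2026: 2026-06-30.
Last Tuesday of July 2026: 2026-07-28.
Last Tuesday of August 2026: 2026-08-25.
Last Tuesday of September 2026: 2026-09-29.
Last Tuesday of October 2026: 2026-10-27.
November 2026 ends with Tuesday 2026-11-24.
December 2026 ends with Tuesday 2026-12-29.

2026-12-29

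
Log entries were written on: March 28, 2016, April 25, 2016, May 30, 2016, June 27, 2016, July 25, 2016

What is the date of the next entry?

August 29, 2016

These are Mondays with 28, 35, 28, 28-day gaps.
Each is the final Monday of its month — May 30, 2016 is past the 28th, so '4th Monday' doesn't fit.
August 2016 ends with Monday August 29, 2016.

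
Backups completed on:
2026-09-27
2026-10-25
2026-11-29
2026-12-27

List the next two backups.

Every date is a Sunday; gaps 28, 35, 28 days.
Each is the last Sunday of its month (at least one falls on the 29th or later, ruling out '4th Sunday').
Last Sunday of January 2027: 2027-01-31.
February 2027 ends with Sunday 2027-02-28.

2027-01-31, 2027-02-28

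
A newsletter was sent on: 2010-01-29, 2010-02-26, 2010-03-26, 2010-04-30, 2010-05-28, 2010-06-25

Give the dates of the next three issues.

2010-07-30, 2010-08-27, 2010-09-24

All Fridays; the gaps (28, 28, 35, 28, 28) vary with month length.
This is the last Friday of each month.
Last Friday of July 2010: 2010-07-30.
August 2010 ends with Friday 2010-08-27.
Last Friday of September 2010: 2010-09-24.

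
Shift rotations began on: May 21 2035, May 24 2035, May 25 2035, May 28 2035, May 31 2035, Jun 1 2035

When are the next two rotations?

Every event lands on a Monday or Thursday or Friday (gaps cycle 3, 1, 3, 3, 1).
So the schedule is: every Monday, Thursday and Friday.
The following Monday is Jun 4 2035.
Next Thursday: Jun 7 2035.

Jun 4 2035, Jun 7 2035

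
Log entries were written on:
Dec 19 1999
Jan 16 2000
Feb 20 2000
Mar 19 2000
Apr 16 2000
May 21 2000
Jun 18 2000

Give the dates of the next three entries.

These are Sundays at 28- or 35-day spacing (28, 35, 28, 28, 35, 28).
The pattern: 3rd Sunday of the month.
July 2000 — 3rd Sunday is Jul 16 2000.
August 2000 — 3rd Sunday is Aug 20 2000.
3rd Sunday of September 2000: Sep 17 2000.

Jul 16 2000, Aug 20 2000, Sep 17 2000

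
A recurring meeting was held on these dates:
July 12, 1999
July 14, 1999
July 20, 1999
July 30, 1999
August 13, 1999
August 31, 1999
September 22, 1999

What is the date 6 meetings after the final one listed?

Gaps: 2, 6, 10, 14, 18, 22 days — each gap is 4 larger than the previous one.
Next gap: 26 days. September 22, 1999 + 26 days = October 18, 1999.
Next gap: 30 days. October 18, 1999 + 30 days = November 17, 1999.
Next gap: 34 days. November 17, 1999 + 34 days = December 21, 1999.
Next gap: 38 days. December 21, 1999 + 38 days = January 28, 2000.
Next gap: 42 days. January 28, 2000 + 42 days = March 10, 2000.
Next gap: 46 days. March 10, 2000 + 46 days = April 25, 2000.

April 25, 2000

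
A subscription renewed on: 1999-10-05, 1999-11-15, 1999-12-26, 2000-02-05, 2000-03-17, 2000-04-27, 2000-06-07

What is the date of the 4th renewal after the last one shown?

2000-11-18

Every event comes 41 days after the last (41, 41, 41, 41, 41, 41).
2000-06-07 + 41 days = 2000-07-18.
2000-07-18 + 41 days = 2000-08-28.
2000-08-28 + 41 days = 2000-10-08.
2000-10-08 + 41 days = 2000-11-18.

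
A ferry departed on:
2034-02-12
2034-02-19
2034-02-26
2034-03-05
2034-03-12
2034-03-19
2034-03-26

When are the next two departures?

Gaps between consecutive events: 7, 7, 7, 7, 7, 7 days — a constant 7-day interval.
2034-03-26 + 7 days = 2034-04-02.
2034-04-02 + 7 days = 2034-04-09.

2034-04-02, 2034-04-09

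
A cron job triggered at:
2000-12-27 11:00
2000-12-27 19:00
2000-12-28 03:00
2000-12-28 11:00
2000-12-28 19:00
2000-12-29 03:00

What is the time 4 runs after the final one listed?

2000-12-30 11:00

Gaps: 8, 8, 8, 8, 8 hours — each event is 8 hours after the previous one.
2000-12-29 03:00 + 8 h = 2000-12-29 11:00.
2000-12-29 11:00 + 8 h = 2000-12-29 19:00.
2000-12-29 19:00 + 8 h = 2000-12-30 03:00.
2000-12-30 03:00 + 8 h = 2000-12-30 11:00.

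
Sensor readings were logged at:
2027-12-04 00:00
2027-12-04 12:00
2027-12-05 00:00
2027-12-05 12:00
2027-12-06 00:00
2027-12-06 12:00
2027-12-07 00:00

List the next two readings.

Gaps: 12, 12, 12, 12, 12, 12 hours — each event is 12 hours after the previous one.
2027-12-07 00:00 + 12 h = 2027-12-07 12:00.
2027-12-07 12:00 + 12 h = 2027-12-08 00:00.

2027-12-07 12:00, 2027-12-08 00:00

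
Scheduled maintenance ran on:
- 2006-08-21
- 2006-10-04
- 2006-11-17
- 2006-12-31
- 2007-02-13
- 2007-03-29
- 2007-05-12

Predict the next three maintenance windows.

2007-06-25, 2007-08-08, 2007-09-21

Every event comes 44 days after the last (44, 44, 44, 44, 44, 44).
2007-05-12 + 44 days = 2007-06-25.
2007-06-25 + 44 days = 2007-08-08.
2007-08-08 + 44 days = 2007-09-21.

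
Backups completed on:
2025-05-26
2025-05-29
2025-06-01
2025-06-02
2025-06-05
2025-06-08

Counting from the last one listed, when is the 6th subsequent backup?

2025-06-22

Every event lands on a Monday or Thursday or Sunday (gaps cycle 3, 3, 1, 3, 3).
So the schedule is: every Monday, Thursday and Sunday.
The following Monday is 2025-06-09.
The following Thursday is 2025-06-12.
The following Sunday is 2025-06-15.
Next Monday: 2025-06-16.
The following Thursday is 2025-06-19.
Next Sunday: 2025-06-22.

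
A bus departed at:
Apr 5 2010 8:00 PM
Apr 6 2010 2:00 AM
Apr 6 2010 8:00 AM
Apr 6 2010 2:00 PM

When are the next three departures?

Gaps: 6, 6, 6 hours — each event is 6 hours after the previous one.
Apr 6 2010 2:00 PM + 6 h = Apr 6 2010 8:00 PM.
Apr 6 2010 8:00 PM + 6 h = Apr 7 2010 2:00 AM.
Apr 7 2010 2:00 AM + 6 h = Apr 7 2010 8:00 AM.

Apr 6 2010 8:00 PM, Apr 7 2010 2:00 AM, Apr 7 2010 8:00 AM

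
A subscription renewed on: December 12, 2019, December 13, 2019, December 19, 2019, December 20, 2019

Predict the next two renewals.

December 26, 2019; December 27, 2019

Gaps: 1, 6, 1 days — not constant, but cyclic with period 2.
The events fall on every Thursday and Friday.
The following Thursday is December 26, 2019.
The following Friday is December 27, 2019.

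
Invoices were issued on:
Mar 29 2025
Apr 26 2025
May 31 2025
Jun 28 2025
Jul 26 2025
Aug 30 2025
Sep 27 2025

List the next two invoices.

All Saturdays; the gaps (28, 35, 28, 28, 35, 28) vary with month length.
This is the last Saturday of each month.
Last Saturday of October 2025: Oct 25 2025.
November 2025 ends with Saturday Nov 29 2025.

Oct 25 2025, Nov 29 2025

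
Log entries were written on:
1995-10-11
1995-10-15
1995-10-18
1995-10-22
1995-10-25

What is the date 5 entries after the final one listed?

1995-11-12

Gaps: 4, 3, 4, 3 days — not constant, but cyclic with period 2.
The events fall on every Wednesday and Sunday.
Next Sunday: 1995-10-29.
Next Wednesday: 1995-11-01.
Next Sunday: 1995-11-05.
Next Wednesday: 1995-11-08.
The following Sunday is 1995-11-12.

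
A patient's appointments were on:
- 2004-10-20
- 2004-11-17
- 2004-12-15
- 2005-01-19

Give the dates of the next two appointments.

2005-02-16, 2005-03-16

These are Wednesdays at 28- or 35-day spacing (28, 28, 35).
The pattern: 3rd Wednesday of the month.
February 2005 — 3rd Wednesday is 2005-02-16.
March 2005 — 3rd Wednesday is 2005-03-16.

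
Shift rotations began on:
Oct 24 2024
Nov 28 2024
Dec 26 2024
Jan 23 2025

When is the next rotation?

These are Thursdays at 28- or 35-day spacing (35, 28, 28).
The pattern: 4th Thursday of the month.
4th Thursday of February 2025: Feb 27 2025.

Feb 27 2025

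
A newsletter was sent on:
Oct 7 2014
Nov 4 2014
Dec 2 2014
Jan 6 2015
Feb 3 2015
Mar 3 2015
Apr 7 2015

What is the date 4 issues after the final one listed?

These are Tuesdays at 28- or 35-day spacing (28, 28, 35, 28, 28, 35).
The pattern: 1st Tuesday of the month.
May 2015 — 1st Tuesday is May 5 2015.
1st Tuesday of June 2015: Jun 2 2015.
1st Tuesday of July 2015: Jul 7 2015.
August 2015 — 1st Tuesday is Aug 4 2015.

Aug 4 2015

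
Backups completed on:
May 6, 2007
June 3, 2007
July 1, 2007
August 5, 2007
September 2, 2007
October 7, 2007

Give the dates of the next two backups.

November 4, 2007; December 2, 2007

All dates are Sundays, 28, 28, 35, 28, 35 days apart.
Specifically, the 1st Sunday of each month.
1st Sunday of November 2007: November 4, 2007.
1st Sunday of December 2007: December 2, 2007.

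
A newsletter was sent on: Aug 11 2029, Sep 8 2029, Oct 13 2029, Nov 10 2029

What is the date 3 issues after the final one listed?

All dates are Saturdays, 28, 35, 28 days apart.
Specifically, the 2nd Saturday of each month.
December 2029 — 2nd Saturday is Dec 8 2029.
2nd Saturday of January 2030: Jan 12 2030.
2nd Saturday of February 2030: Feb 9 2030.

Feb 9 2030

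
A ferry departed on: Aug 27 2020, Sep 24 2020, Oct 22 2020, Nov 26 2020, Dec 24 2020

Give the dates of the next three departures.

Jan 28 2021, Feb 25 2021, Mar 25 2021

Gaps: 28, 28, 35, 28 days — a mix of 28 and 35. Every date is a Thursday.
Each is the 4th Thursday of its month.
January 2021 — 4th Thursday is Jan 28 2021.
February 2021 — 4th Thursday is Feb 25 2021.
4th Thursday of March 2021: Mar 25 2021.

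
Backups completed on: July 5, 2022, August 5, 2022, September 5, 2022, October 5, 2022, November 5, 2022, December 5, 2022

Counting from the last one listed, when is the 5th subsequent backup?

May 5, 2023

Each date is the 5th; the gaps (31, 31, 30, 31, 30) track the month lengths.
The rule is the 5th of each month.
Next: January 2023 → January 5, 2023.
Next: February 2023 → February 5, 2023.
March 2023: March 5, 2023.
April 2023: April 5, 2023.
May 2023: May 5, 2023.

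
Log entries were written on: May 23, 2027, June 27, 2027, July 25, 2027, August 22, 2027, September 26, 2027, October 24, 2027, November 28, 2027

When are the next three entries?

December 26, 2027; January 23, 2028; February 27, 2028

These are Sundays at 28- or 35-day spacing (35, 28, 28, 35, 28, 35).
The pattern: 4th Sunday of the month.
December 2027 — 4th Sunday is December 26, 2027.
January 2028 — 4th Sunday is January 23, 2028.
4th Sunday of February 2028: February 27, 2028.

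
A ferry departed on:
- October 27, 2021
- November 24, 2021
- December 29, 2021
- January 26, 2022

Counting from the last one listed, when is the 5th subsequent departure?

June 29, 2022

All Wednesdays; the gaps (28, 35, 28) vary with month length.
This is the last Wednesday of each month.
Last Wednesday of February 2022: February 23, 2022.
March 2022 ends with Wednesday March 30, 2022.
Last Wednesday of April 2022: April 27, 2022.
May 2022 ends with Wednesday May 25, 2022.
June 2022 ends with Wednesday June 29, 2022.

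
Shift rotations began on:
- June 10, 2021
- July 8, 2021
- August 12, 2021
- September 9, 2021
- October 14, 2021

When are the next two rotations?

All dates are Thursdays, 28, 35, 28, 35 days apart.
Specifically, the 2nd Thursday of each month.
2nd Thursday of November 2021: November 11, 2021.
2nd Thursday of December 2021: December 9, 2021.

November 11, 2021; December 9, 2021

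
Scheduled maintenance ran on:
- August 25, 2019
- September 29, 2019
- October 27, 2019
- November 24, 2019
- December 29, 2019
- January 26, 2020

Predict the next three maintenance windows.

February 23, 2020; March 29, 2020; April 26, 2020

Every date is a Sunday; gaps 35, 28, 28, 35, 28 days.
Each is the last Sunday of its month (at least one falls on the 29th or later, ruling out '4th Sunday').
February 2020 ends with Sunday February 23, 2020.
Last Sunday of March 2020: March 29, 2020.
Last Sunday of April 2020: April 26, 2020.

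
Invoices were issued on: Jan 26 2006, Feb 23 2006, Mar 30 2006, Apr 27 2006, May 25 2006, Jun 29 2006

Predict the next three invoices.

Jul 27 2006, Aug 31 2006, Sep 28 2006

Every date is a Thursday; gaps 28, 35, 28, 28, 35 days.
Each is the last Thursday of its month (at least one falls on the 29th or later, ruling out '4th Thursday').
Last Thursday of July 2006: Jul 27 2006.
August 2006 ends with Thursday Aug 31 2006.
September 2006 ends with Thursday Sep 28 2006.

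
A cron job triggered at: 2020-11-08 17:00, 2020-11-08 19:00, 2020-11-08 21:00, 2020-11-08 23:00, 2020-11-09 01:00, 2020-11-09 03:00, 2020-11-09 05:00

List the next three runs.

2020-11-09 07:00, 2020-11-09 09:00, 2020-11-09 11:00

The interval is a steady 2 hours (2, 2, 2, 2, 2, 2).
2020-11-09 05:00 + 2 h = 2020-11-09 07:00.
2020-11-09 07:00 + 2 h = 2020-11-09 09:00.
2020-11-09 09:00 + 2 h = 2020-11-09 11:00.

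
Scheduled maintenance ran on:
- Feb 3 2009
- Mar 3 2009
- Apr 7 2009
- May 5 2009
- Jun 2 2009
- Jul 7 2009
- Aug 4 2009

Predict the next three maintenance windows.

These are Tuesdays at 28- or 35-day spacing (28, 35, 28, 28, 35, 28).
The pattern: 1st Tuesday of the month.
September 2009 — 1st Tuesday is Sep 1 2009.
October 2009 — 1st Tuesday is Oct 6 2009.
1st Tuesday of November 2009: Nov 3 2009.

Sep 1 2009, Oct 6 2009, Nov 3 2009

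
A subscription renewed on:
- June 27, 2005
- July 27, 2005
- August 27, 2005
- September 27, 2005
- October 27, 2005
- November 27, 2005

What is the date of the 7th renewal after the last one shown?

The day-of-month is always 27 (30, 31, 31, 30, 31 days between events).
So this recurs on the 27th of each month.
Next: December 2005 → December 27, 2005.
January 2006: January 27, 2006.
Next: February 2006 → February 27, 2006.
March 2006: March 27, 2006.
April 2006: April 27, 2006.
Next: May 2006 → May 27, 2006.
June 2006: June 27, 2006.

June 27, 2006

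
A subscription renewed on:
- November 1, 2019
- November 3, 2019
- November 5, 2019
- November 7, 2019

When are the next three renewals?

November 9, 2019; November 11, 2019; November 13, 2019

Gaps between consecutive events: 2, 2, 2 days — a constant 2-day interval.
November 7, 2019 + 2 days = November 9, 2019.
November 9, 2019 + 2 days = November 11, 2019.
November 11, 2019 + 2 days = November 13, 2019.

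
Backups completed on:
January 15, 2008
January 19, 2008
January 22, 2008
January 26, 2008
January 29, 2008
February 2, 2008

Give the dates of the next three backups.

Gaps: 4, 3, 4, 3, 4 days — not constant, but cyclic with period 2.
The events fall on every Tuesday and Saturday.
The following Tuesday is February 5, 2008.
The following Saturday is February 9, 2008.
Next Tuesday: February 12, 2008.

February 5, 2008; February 9, 2008; February 12, 2008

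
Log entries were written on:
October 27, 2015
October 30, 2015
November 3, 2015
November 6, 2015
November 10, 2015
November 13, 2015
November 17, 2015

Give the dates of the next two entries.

Gaps: 3, 4, 3, 4, 3, 4 days — not constant, but cyclic with period 2.
The events fall on every Tuesday and Friday.
Next Friday: November 20, 2015.
Next Tuesday: November 24, 2015.

November 20, 2015; November 24, 2015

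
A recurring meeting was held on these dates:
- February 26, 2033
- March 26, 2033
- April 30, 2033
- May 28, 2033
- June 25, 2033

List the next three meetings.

All Saturdays; the gaps (28, 35, 28, 28) vary with month length.
This is the last Saturday of each month.
Last Saturday of July 2033: July 30, 2033.
Last Saturday of August 2033: August 27, 2033.
Last Saturday of September 2033: September 24, 2033.

July 30, 2033; August 27, 2033; September 24, 2033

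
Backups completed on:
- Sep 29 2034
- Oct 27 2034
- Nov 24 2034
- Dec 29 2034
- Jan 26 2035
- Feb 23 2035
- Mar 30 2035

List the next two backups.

These are Fridays with 28, 28, 35, 28, 28, 35-day gaps.
Each is the final Friday of its month — Sep 29 2034 is past the 28th, so '4th Friday' doesn't fit.
April 2035 ends with Friday Apr 27 2035.
May 2035 ends with Friday May 25 2035.

Apr 27 2035, May 25 2035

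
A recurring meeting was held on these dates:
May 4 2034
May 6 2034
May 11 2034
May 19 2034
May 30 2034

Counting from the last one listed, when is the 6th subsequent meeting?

Gaps: 2, 5, 8, 11 days — each gap is 3 larger than the previous one.
Next gap: 14 days. May 30 2034 + 14 days = Jun 13 2034.
Next gap: 17 days. Jun 13 2034 + 17 days = Jun 30 2034.
Next gap: 20 days. Jun 30 2034 + 20 days = Jul 20 2034.
Next gap: 23 days. Jul 20 2034 + 23 days = Aug 12 2034.
Next gap: 26 days. Aug 12 2034 + 26 days = Sep 7 2034.
Next gap: 29 days. Sep 7 2034 + 29 days = Oct 6 2034.

Oct 6 2034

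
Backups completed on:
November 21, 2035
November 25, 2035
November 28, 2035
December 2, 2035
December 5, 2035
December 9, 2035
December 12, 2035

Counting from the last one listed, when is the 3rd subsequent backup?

Gaps: 4, 3, 4, 3, 4, 3 days — not constant, but cyclic with period 2.
The events fall on every Wednesday and Sunday.
Next Sunday: December 16, 2035.
The following Wednesday is December 19, 2035.
The following Sunday is December 23, 2035.

December 23, 2035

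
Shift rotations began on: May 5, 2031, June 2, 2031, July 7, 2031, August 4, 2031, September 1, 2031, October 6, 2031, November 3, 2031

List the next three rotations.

December 1, 2031; January 5, 2032; February 2, 2032

Gaps: 28, 35, 28, 28, 35, 28 days — a mix of 28 and 35. Every date is a Monday.
Each is the 1st Monday of its month.
1st Monday of December 2031: December 1, 2031.
January 2032 — 1st Monday is January 5, 2032.
February 2032 — 1st Monday is February 2, 2032.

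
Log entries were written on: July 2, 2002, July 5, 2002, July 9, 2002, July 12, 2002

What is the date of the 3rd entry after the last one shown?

Gaps: 3, 4, 3 days — not constant, but cyclic with period 2.
The events fall on every Tuesday and Friday.
Next Tuesday: July 16, 2002.
The following Friday is July 19, 2002.
Next Tuesday: July 23, 2002.

July 23, 2002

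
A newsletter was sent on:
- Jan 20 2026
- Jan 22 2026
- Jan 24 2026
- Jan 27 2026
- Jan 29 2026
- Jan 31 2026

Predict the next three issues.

Gaps: 2, 2, 3, 2, 2 days — not constant, but cyclic with period 3.
The events fall on every Tuesday, Thursday and Saturday.
Next Tuesday: Feb 3 2026.
Next Thursday: Feb 5 2026.
Next Saturday: Feb 7 2026.

Feb 3 2026, Feb 5 2026, Feb 7 2026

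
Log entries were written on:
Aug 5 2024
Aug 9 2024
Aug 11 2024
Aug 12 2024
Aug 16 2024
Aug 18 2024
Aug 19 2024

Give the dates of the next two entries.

Gaps: 4, 2, 1, 4, 2, 1 days — not constant, but cyclic with period 3.
The events fall on every Monday, Friday and Sunday.
Next Friday: Aug 23 2024.
The following Sunday is Aug 25 2024.

Aug 23 2024, Aug 25 2024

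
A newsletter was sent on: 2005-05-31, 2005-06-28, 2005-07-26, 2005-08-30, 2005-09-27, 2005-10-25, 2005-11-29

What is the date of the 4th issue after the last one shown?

2006-03-28

Every date is a Tuesday; gaps 28, 28, 35, 28, 28, 35 days.
Each is the last Tuesday of its month (at least one falls on the 29th or later, ruling out '4th Tuesday').
Last Tuesday of December 2005: 2005-12-27.
Last Tuesday of January 2006: 2006-01-31.
February 2006 ends with Tuesday 2006-02-28.
Last Tuesday of March 2006: 2006-03-28.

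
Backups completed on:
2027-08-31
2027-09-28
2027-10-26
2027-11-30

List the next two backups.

These are Tuesdays with 28, 28, 35-day gaps.
Each is the final Tuesday of its month — 2027-08-31 is past the 28th, so '4th Tuesday' doesn't fit.
Last Tuesday of December 2027: 2027-12-28.
January 2028 ends with Tuesday 2028-01-25.

2027-12-28, 2028-01-25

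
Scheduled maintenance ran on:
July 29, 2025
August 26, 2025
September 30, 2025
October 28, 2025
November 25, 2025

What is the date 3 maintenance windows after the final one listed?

Every date is a Tuesday; gaps 28, 35, 28, 28 days.
Each is the last Tuesday of its month (at least one falls on the 29th or later, ruling out '4th Tuesday').
Last Tuesday of December 2025: December 30, 2025.
Last Tuesday of January 2026: January 27, 2026.
Last Tuesday of February 2026: February 24, 2026.

February 24, 2026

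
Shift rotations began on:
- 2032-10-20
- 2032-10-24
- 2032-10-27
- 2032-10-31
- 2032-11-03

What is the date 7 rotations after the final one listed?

2032-11-28

Every event lands on a Wednesday or Sunday (gaps cycle 4, 3, 4, 3).
So the schedule is: every Wednesday and Sunday.
The following Sunday is 2032-11-07.
The following Wednesday is 2032-11-10.
The following Sunday is 2032-11-14.
The following Wednesday is 2032-11-17.
The following Sunday is 2032-11-21.
Next Wednesday: 2032-11-24.
The following Sunday is 2032-11-28.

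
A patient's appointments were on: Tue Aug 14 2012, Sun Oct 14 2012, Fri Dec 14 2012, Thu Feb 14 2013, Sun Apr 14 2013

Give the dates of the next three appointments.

Fri Jun 14 2013, Wed Aug 14 2013, Mon Oct 14 2013

The day-of-month is always 14 (61, 61, 62, 59 days between events).
So this recurs on the 14th of every 2 months.
June 2013: Fri Jun 14 2013.
Next: August 2013 → Wed Aug 14 2013.
Next: October 2013 → Mon Oct 14 2013.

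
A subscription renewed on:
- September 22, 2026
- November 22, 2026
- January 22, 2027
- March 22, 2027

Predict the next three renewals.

The day-of-month is always 22 (61, 61, 59 days between events).
So this recurs on the 22nd of every 2 months.
May 2027: May 22, 2027.
July 2027: July 22, 2027.
Next: September 2027 → September 22, 2027.

May 22, 2027; July 22, 2027; September 22, 2027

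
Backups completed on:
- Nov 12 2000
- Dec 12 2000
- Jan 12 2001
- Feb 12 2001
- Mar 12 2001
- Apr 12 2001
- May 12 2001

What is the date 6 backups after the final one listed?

Nov 12 2001

Gaps: 30, 31, 31, 28, 31, 30 days — not constant. Every event is on the 12th of the month.
Pattern: the 12th of each month.
June 2001: Jun 12 2001.
July 2001: Jul 12 2001.
Next: August 2001 → Aug 12 2001.
September 2001: Sep 12 2001.
October 2001: Oct 12 2001.
November 2001: Nov 12 2001.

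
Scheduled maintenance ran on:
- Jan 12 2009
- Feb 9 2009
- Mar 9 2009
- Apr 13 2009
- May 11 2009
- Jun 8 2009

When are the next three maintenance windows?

All dates are Mondays, 28, 28, 35, 28, 28 days apart.
Specifically, the 2nd Monday of each month.
July 2009 — 2nd Monday is Jul 13 2009.
August 2009 — 2nd Monday is Aug 10 2009.
2nd Monday of September 2009: Sep 14 2009.

Jul 13 2009, Aug 10 2009, Sep 14 2009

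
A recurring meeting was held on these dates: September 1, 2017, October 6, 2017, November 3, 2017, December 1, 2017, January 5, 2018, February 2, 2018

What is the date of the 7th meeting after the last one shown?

September 7, 2018

These are Fridays at 28- or 35-day spacing (35, 28, 28, 35, 28).
The pattern: 1st Friday of the month.
1st Friday of March 2018: March 2, 2018.
1st Friday of April 2018: April 6, 2018.
1st Friday of May 2018: May 4, 2018.
June 2018 — 1st Friday is June 1, 2018.
July 2018 — 1st Friday is July 6, 2018.
1st Friday of August 2018: August 3, 2018.
September 2018 — 1st Friday is September 7, 2018.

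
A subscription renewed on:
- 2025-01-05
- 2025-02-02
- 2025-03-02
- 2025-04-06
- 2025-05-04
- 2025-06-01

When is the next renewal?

All dates are Sundays, 28, 28, 35, 28, 28 days apart.
Specifically, the 1st Sunday of each month.
1st Sunday of July 2025: 2025-07-06.

2025-07-06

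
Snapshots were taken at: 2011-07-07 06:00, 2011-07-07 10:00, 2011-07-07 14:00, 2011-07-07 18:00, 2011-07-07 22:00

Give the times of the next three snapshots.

2011-07-08 02:00, 2011-07-08 06:00, 2011-07-08 10:00

The interval is a steady 4 hours (4, 4, 4, 4).
2011-07-07 22:00 + 4 h = 2011-07-08 02:00.
2011-07-08 02:00 + 4 h = 2011-07-08 06:00.
2011-07-08 06:00 + 4 h = 2011-07-08 10:00.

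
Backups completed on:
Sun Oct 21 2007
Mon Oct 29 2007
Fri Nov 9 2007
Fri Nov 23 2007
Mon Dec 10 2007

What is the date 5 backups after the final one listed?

Fri Apr 18 2008

The spacing grows by 3 each time: 8, 11, 14, 17 days.
Next gap: 20 days. Mon Dec 10 2007 + 20 days = Sun Dec 30 2007.
Next gap: 23 days. Sun Dec 30 2007 + 23 days = Tue Jan 22 2008.
Next gap: 26 days. Tue Jan 22 2008 + 26 days = Sun Feb 17 2008.
Next gap: 29 days. Sun Feb 17 2008 + 29 days = Mon Mar 17 2008.
Next gap: 32 days. Mon Mar 17 2008 + 32 days = Fri Apr 18 2008.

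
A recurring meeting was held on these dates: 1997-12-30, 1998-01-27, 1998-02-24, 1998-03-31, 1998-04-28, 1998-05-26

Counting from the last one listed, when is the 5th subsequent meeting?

These are Tuesdays with 28, 28, 35, 28, 28-day gaps.
Each is the final Tuesday of its month — 1997-12-30 is past the 28th, so '4th Tuesday' doesn't fit.
June 1998 ends with Tuesday 1998-06-30.
July 1998 ends with Tuesday 1998-07-28.
August 1998 ends with Tuesday 1998-08-25.
Last Tuesday of September 1998: 1998-09-29.
Last Tuesday of October 1998: 1998-10-27.

1998-10-27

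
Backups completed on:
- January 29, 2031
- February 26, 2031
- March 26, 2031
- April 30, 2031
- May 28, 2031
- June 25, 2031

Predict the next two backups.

Every date is a Wednesday; gaps 28, 28, 35, 28, 28 days.
Each is the last Wednesday of its month (at least one falls on the 29th or later, ruling out '4th Wednesday').
July 2031 ends with Wednesday July 30, 2031.
August 2031 ends with Wednesday August 27, 2031.

July 30, 2031; August 27, 2031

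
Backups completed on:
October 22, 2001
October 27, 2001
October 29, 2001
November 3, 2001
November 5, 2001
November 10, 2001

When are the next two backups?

November 12, 2001; November 17, 2001

Gaps: 5, 2, 5, 2, 5 days — not constant, but cyclic with period 2.
The events fall on every Monday and Saturday.
The following Monday is November 12, 2001.
Next Saturday: November 17, 2001.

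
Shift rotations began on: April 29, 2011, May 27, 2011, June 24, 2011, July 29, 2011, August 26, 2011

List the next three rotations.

Every date is a Friday; gaps 28, 28, 35, 28 days.
Each is the last Friday of its month (at least one falls on the 29th or later, ruling out '4th Friday').
Last Friday of September 2011: September 30, 2011.
Last Friday of October 2011: October 28, 2011.
November 2011 ends with Friday November 25, 2011.

September 30, 2011; October 28, 2011; November 25, 2011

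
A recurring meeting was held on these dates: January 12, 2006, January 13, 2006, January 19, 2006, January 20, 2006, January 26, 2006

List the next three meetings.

The gap pattern 1, 6, 1, 6 repeats every 2 events.
These are the Thursdays and Fridays of each week.
The following Friday is January 27, 2006.
The following Thursday is February 2, 2006.
The following Friday is February 3, 2006.

January 27, 2006; February 2, 2006; February 3, 2006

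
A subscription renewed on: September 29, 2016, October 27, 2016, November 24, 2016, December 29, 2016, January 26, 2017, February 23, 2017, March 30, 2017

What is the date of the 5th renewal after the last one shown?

August 31, 2017

These are Thursdays with 28, 28, 35, 28, 28, 35-day gaps.
Each is the final Thursday of its month — September 29, 2016 is past the 28th, so '4th Thursday' doesn't fit.
Last Thursday of April 2017: April 27, 2017.
May 2017 ends with Thursday May 25, 2017.
June 2017 ends with Thursday June 29, 2017.
Last Thursday of July 2017: July 27, 2017.
August 2017 ends with Thursday August 31, 2017.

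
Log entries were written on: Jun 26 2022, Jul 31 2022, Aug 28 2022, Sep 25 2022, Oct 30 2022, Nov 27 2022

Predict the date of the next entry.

Dec 25 2022

Every date is a Sunday; gaps 35, 28, 28, 35, 28 days.
Each is the last Sunday of its month (at least one falls on the 29th or later, ruling out '4th Sunday').
December 2022 ends with Sunday Dec 25 2022.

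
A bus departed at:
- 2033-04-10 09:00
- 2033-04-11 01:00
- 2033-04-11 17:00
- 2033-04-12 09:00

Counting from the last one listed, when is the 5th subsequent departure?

Gaps: 16, 16, 16 hours — each event is 16 hours after the previous one.
2033-04-12 09:00 + 16 h = 2033-04-13 01:00.
2033-04-13 01:00 + 16 h = 2033-04-13 17:00.
2033-04-13 17:00 + 16 h = 2033-04-14 09:00.
2033-04-14 09:00 + 16 h = 2033-04-15 01:00.
2033-04-15 01:00 + 16 h = 2033-04-15 17:00.

2033-04-15 17:00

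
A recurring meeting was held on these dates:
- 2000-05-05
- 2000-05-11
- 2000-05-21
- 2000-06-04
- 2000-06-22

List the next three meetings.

Gaps: 6, 10, 14, 18 days — each gap is 4 larger than the previous one.
Next gap: 22 days. 2000-06-22 + 22 days = 2000-07-14.
Next gap: 26 days. 2000-07-14 + 26 days = 2000-08-09.
Next gap: 30 days. 2000-08-09 + 30 days = 2000-09-08.

2000-07-14, 2000-08-09, 2000-09-08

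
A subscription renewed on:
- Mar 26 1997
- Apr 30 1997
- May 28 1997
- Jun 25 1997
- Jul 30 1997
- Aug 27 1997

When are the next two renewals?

These are Wednesdays with 35, 28, 28, 35, 28-day gaps.
Each is the final Wednesday of its month — Apr 30 1997 is past the 28th, so '4th Wednesday' doesn't fit.
Last Wednesday of September 1997: Sep 24 1997.
Last Wednesday of October 1997: Oct 29 1997.

Sep 24 1997, Oct 29 1997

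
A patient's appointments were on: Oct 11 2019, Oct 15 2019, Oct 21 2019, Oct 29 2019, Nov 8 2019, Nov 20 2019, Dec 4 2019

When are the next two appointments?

Gaps: 4, 6, 8, 10, 12, 14 days — each gap is 2 larger than the previous one.
Next gap: 16 days. Dec 4 2019 + 16 days = Dec 20 2019.
Next gap: 18 days. Dec 20 2019 + 18 days = Jan 7 2020.

Dec 20 2019, Jan 7 2020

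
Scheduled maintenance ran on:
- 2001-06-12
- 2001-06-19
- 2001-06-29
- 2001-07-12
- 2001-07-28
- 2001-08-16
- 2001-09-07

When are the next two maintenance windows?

2001-10-02, 2001-10-30

Intervals are 7, 10, 13, 16, 19, 22 days — an arithmetic progression with common difference 3.
Next gap: 25 days. 2001-09-07 + 25 days = 2001-10-02.
Next gap: 28 days. 2001-10-02 + 28 days = 2001-10-30.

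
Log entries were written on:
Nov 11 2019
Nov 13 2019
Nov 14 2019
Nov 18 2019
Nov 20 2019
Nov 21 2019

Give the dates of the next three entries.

Gaps: 2, 1, 4, 2, 1 days — not constant, but cyclic with period 3.
The events fall on every Monday, Wednesday and Thursday.
Next Monday: Nov 25 2019.
The following Wednesday is Nov 27 2019.
The following Thursday is Nov 28 2019.

Nov 25 2019, Nov 27 2019, Nov 28 2019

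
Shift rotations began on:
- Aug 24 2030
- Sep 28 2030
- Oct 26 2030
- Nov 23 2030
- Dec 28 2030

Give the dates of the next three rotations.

Jan 25 2031, Feb 22 2031, Mar 22 2031

All dates are Saturdays, 35, 28, 28, 35 days apart.
Specifically, the 4th Saturday of each month.
4th Saturday of January 2031: Jan 25 2031.
4th Saturday of February 2031: Feb 22 2031.
4th Saturday of March 2031: Mar 22 2031.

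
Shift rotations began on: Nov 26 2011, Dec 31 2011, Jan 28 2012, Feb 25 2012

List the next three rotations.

All Saturdays; the gaps (35, 28, 28) vary with month length.
This is the last Saturday of each month.
March 2012 ends with Saturday Mar 31 2012.
April 2012 ends with Saturday Apr 28 2012.
Last Saturday of May 2012: May 26 2012.

Mar 31 2012, Apr 28 2012, May 26 2012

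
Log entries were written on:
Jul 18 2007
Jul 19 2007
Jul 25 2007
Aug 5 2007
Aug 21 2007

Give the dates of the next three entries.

Sep 11 2007, Oct 7 2007, Nov 7 2007

Intervals are 1, 6, 11, 16 days — an arithmetic progression with common difference 5.
Next gap: 21 days. Aug 21 2007 + 21 days = Sep 11 2007.
Next gap: 26 days. Sep 11 2007 + 26 days = Oct 7 2007.
Next gap: 31 days. Oct 7 2007 + 31 days = Nov 7 2007.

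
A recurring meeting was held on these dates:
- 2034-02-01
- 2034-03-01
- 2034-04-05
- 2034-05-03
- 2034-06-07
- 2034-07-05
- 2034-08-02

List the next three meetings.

These are Wednesdays at 28- or 35-day spacing (28, 35, 28, 35, 28, 28).
The pattern: 1st Wednesday of the month.
September 2034 — 1st Wednesday is 2034-09-06.
1st Wednesday of October 2034: 2034-10-04.
1st Wednesday of November 2034: 2034-11-01.

2034-09-06, 2034-10-04, 2034-11-01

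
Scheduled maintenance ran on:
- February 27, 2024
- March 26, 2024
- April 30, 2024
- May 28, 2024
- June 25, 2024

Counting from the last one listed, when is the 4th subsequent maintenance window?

These are Tuesdays with 28, 35, 28, 28-day gaps.
Each is the final Tuesday of its month — April 30, 2024 is past the 28th, so '4th Tuesday' doesn't fit.
Last Tuesday of July 2024: July 30, 2024.
August 2024 ends with Tuesday August 27, 2024.
Last Tuesday of September 2024: September 24, 2024.
October 2024 ends with Tuesday October 29, 2024.

October 29, 2024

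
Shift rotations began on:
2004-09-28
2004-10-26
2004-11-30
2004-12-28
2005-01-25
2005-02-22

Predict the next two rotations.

All Tuesdays; the gaps (28, 35, 28, 28, 28) vary with month length.
This is the last Tuesday of each month.
March 2005 ends with Tuesday 2005-03-29.
Last Tuesday of April 2005: 2005-04-26.

2005-03-29, 2005-04-26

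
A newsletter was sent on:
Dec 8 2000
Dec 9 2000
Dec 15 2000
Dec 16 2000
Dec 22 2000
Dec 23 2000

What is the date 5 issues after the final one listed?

Jan 12 2001

The gap pattern 1, 6, 1, 6, 1 repeats every 2 events.
These are the Fridays and Saturdays of each week.
The following Friday is Dec 29 2000.
Next Saturday: Dec 30 2000.
Next Friday: Jan 5 2001.
The following Saturday is Jan 6 2001.
Next Friday: Jan 12 2001.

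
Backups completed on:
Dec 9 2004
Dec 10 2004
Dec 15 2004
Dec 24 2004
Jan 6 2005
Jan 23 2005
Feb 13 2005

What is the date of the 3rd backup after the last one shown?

May 11 2005

Gaps: 1, 5, 9, 13, 17, 21 days — each gap is 4 larger than the previous one.
Next gap: 25 days. Feb 13 2005 + 25 days = Mar 10 2005.
Next gap: 29 days. Mar 10 2005 + 29 days = Apr 8 2005.
Next gap: 33 days. Apr 8 2005 + 33 days = May 11 2005.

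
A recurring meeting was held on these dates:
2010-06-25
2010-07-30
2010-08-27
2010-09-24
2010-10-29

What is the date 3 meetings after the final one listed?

These are Fridays with 35, 28, 28, 35-day gaps.
Each is the final Friday of its month — 2010-07-30 is past the 28th, so '4th Friday' doesn't fit.
November 2010 ends with Friday 2010-11-26.
Last Friday of December 2010: 2010-12-31.
Last Friday of January 2011: 2011-01-28.

2011-01-28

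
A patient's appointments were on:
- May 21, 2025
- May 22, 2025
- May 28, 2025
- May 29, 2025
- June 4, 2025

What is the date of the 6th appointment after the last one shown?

June 25, 2025

Gaps: 1, 6, 1, 6 days — not constant, but cyclic with period 2.
The events fall on every Wednesday and Thursday.
Next Thursday: June 5, 2025.
Next Wednesday: June 11, 2025.
The following Thursday is June 12, 2025.
Next Wednesday: June 18, 2025.
The following Thursday is June 19, 2025.
Next Wednesday: June 25, 2025.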